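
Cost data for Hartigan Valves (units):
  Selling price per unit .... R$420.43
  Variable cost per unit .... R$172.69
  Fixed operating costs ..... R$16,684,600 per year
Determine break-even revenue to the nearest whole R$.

R$28,314,791

CM per unit = R$420.43 − R$172.69 = R$247.74; CM ratio = R$247.74 / R$420.43 = 0.5893.
Break-even sales = FC ÷ CM ratio = R$16,684,600 × R$420.43 / R$247.74 = R$28,314,791.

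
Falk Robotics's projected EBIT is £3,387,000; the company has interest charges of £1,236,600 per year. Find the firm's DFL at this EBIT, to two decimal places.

Annual interest charges come to £1,236,600.00.
DFL = EBIT ÷ (EBIT − I) = £3,387,000 ÷ (£3,387,000 − £1,236,600.00) = £3,387,000 ÷ £2,150,400.00 = 1.5751.

1.58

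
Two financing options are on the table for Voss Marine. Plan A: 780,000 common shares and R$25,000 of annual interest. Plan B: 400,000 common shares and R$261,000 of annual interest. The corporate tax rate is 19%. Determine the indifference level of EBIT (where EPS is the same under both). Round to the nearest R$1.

R$509,421

At indifference, (EBIT − 25,000)(1 − t)/780,000 = (EBIT − 261,000)(1 − t)/400,000.
The (1 − t) factor cancels: (EBIT − 25,000) × 400,000 = (EBIT − 261,000) × 780,000.
Solving, EBIT = (261,000·780,000 − 25,000·400,000) / (780,000 − 400,000) = 193,580,000,000 / 380,000 = 509,421.05.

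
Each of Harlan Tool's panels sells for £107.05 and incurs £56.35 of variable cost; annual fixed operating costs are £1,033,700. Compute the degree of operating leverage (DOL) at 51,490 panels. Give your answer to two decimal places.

At 51,490 units, contribution = 51,490 × £50.70 = £2,610,543.00.
Operating income = contribution − fixed costs = £2,610,543.00 − £1,033,700 = £1,576,843.00.
Degree of operating leverage = £2,610,543.00 / £1,576,843.00 = 1.6556.

1.66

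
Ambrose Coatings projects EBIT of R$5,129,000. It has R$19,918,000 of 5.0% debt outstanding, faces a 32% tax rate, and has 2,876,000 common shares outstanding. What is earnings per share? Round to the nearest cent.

R$0.98

Pre-tax income = R$5,129,000 − R$995,900.00 = R$4,133,100.00.
Net income = R$4,133,100.00 × (1 − 0.32) = R$2,810,508.00.
Per share: R$2,810,508.00 / 2,876,000 shares = R$0.98.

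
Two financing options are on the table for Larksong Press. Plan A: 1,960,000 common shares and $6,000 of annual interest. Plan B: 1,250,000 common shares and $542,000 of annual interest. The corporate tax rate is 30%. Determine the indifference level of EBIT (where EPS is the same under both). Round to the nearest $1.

At indifference, (EBIT − 6,000)(1 − t)/1,960,000 = (EBIT − 542,000)(1 − t)/1,250,000.
The (1 − t) factor cancels: (EBIT − 6,000) × 1,250,000 = (EBIT − 542,000) × 1,960,000.
Solving, EBIT = (542,000·1,960,000 − 6,000·1,250,000) / (1,960,000 − 1,250,000) = 1,054,820,000,000 / 710,000 = 1,485,661.97.

$1,485,662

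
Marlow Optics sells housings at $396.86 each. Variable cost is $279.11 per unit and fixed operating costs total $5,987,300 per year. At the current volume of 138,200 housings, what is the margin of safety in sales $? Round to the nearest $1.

$34,666,690

Each unit contributes $396.86 − $279.11 = $117.75. Break-even units = $5,987,300 ÷ $117.75 = 50,847.56; break-even revenue = 50,847.56 × $396.86 = $20,179,362.02.
Actual sales revenue = 138,200 × $396.86 = $54,846,052.00.
Margin of safety = $54,846,052.00 − $20,179,362.02 = $34,666,690.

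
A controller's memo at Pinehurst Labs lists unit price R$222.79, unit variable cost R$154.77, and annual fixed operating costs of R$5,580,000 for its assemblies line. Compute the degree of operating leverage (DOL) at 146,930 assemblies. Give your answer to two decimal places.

Contribution at this volume is 146,930 × R$68.02 = R$9,994,178.60.
EBIT = R$9,994,178.60 − R$5,580,000 = R$4,414,178.60.
DOL = contribution ÷ EBIT = R$9,994,178.60 ÷ R$4,414,178.60 = 2.2641.

2.26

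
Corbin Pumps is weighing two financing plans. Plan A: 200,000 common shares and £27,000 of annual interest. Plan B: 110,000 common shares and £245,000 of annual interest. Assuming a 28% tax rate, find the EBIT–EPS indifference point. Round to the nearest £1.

£511,444

Set EPS_A = EPS_B: (EBIT − £27,000)(1 − 0.28) ÷ 200,000 = (EBIT − £245,000)(1 − 0.28) ÷ 110,000.
Cancelling (1 − t) and cross-multiplying: 110,000·(EBIT − 27,000) = 200,000·(EBIT − 245,000).
Solving, EBIT = (245,000·200,000 − 27,000·110,000) / (200,000 − 110,000) = 46,030,000,000 / 90,000 = 511,444.44.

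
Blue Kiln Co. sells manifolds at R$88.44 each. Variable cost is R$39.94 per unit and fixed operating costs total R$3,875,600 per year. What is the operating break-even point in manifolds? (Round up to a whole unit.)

Unit CM = price − variable cost = R$88.44 − R$39.94 = R$48.50.
Break-even volume = fixed costs ÷ CM per unit = R$3,875,600 ÷ R$48.50 = 79,909.28, so 79,910 manifolds.

79,910 manifolds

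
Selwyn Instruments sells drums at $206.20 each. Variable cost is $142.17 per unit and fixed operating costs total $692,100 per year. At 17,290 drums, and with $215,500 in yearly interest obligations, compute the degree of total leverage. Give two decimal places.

Contribution at this volume is 17,290 × $64.03 = $1,107,078.70.
EBIT = $1,107,078.70 − $692,100 = $414,978.70. Interest = $215,500.00, so EBIT − I = $199,478.70.
Degree of total leverage = total CM / (EBIT − interest) = $1,107,078.70 / $199,478.70 = 5.5499.

5.55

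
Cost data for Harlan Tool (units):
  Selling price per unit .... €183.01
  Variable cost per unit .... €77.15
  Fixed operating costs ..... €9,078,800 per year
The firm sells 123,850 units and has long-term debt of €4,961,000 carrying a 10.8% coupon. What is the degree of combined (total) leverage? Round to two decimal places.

3.75

At 123,850 units, contribution = 123,850 × €105.86 = €13,110,761.00.
EBIT = €13,110,761.00 − €9,078,800 = €4,031,961.00. Interest = €535,788.00, so EBIT − I = €3,496,173.00.
DCL = contribution ÷ (EBIT − I) = €13,110,761.00 ÷ €3,496,173.00 = 3.7500.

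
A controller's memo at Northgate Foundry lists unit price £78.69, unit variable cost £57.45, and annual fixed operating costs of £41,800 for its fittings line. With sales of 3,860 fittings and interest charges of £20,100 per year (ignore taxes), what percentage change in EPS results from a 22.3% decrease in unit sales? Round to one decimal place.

Total contribution margin = 3,860 × £21.24 = £81,986.40.
Operating income = contribution − fixed costs = £81,986.40 − £41,800 = £40,186.40.
After interest of £20,100.00, pre-tax earnings = £20,086.40.
DCL = total CM / (EBIT − I) = £81,986.40 / £20,086.40 = 4.0817.
EPS therefore changes by 4.0817 × (-22.3%) = -91.0%.

-91.0%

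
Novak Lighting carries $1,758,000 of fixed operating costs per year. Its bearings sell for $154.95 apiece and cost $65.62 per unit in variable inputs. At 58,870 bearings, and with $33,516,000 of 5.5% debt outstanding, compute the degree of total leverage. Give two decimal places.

Contribution at this volume is 58,870 × $89.33 = $5,258,857.10.
EBIT = $5,258,857.10 − $1,758,000 = $3,500,857.10. Interest = $1,843,380.00, so EBIT − I = $1,657,477.10.
Degree of total leverage = total CM / (EBIT − interest) = $5,258,857.10 / $1,657,477.10 = 3.1728.

3.17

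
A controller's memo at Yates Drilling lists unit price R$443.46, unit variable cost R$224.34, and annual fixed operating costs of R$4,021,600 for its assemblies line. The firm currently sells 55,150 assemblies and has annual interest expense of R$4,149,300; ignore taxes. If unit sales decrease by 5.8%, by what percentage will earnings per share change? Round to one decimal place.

-17.9%

Total contribution margin = 55,150 × R$219.12 = R$12,084,468.00.
Subtracting fixed costs: EBIT = R$12,084,468.00 − R$4,021,600 = R$8,062,868.00.
After interest of R$4,149,300.00, pre-tax earnings = R$3,913,568.00.
Degree of combined leverage = contribution ÷ (EBIT − I) = R$12,084,468.00 ÷ R$3,913,568.00 = 3.0878.
EPS therefore changes by 3.0878 × (-5.8%) = -17.9%.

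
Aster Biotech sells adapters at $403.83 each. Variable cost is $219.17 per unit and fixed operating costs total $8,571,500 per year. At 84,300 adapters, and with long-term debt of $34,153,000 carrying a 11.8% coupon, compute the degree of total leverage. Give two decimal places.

5.25

Total contribution margin = 84,300 × $184.66 = $15,566,838.00.
EBIT = $15,566,838.00 − $8,571,500 = $6,995,338.00. Interest = $4,030,054.00.
DOL = $15,566,838.00 ÷ $6,995,338.00 = 2.2253; DFL = $6,995,338.00 ÷ $2,965,284.00 = 2.3591.
DCL = DOL × DFL = 2.2253 × 2.3591 = 5.2497.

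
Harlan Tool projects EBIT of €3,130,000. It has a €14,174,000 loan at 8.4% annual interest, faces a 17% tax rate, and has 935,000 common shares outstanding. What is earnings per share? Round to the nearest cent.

Pre-tax income = €3,130,000 − €1,190,616.00 = €1,939,384.00.
After tax at 17%: net income = €1,939,384.00 × 0.83 = €1,609,688.72.
EPS = €1,609,688.72 ÷ 935,000 = €1.72.

€1.72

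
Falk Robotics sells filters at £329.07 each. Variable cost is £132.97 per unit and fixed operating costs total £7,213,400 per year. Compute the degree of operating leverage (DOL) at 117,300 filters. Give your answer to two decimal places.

Contribution at this volume is 117,300 × £196.10 = £23,002,530.00.
Operating income = contribution − fixed costs = £23,002,530.00 − £7,213,400 = £15,789,130.00.
DOL = contribution ÷ EBIT = £23,002,530.00 ÷ £15,789,130.00 = 1.4569.

1.46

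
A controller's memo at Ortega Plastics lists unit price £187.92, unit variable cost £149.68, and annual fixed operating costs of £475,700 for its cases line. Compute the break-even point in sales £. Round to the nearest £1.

£2,337,697

CM per unit = £187.92 − £149.68 = £38.24; CM ratio = £38.24 / £187.92 = 0.2035.
Break-even revenue = fixed costs × price ÷ CM = £475,700 × £187.92 ÷ £38.24 = £2,337,697.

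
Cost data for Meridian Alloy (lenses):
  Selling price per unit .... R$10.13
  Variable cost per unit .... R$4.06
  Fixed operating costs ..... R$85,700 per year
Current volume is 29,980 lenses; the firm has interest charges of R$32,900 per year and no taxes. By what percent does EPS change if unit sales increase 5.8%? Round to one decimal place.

Contribution at this volume is 29,980 × R$6.07 = R$181,978.60.
Operating income = contribution − fixed costs = R$181,978.60 − R$85,700 = R$96,278.60.
After interest of R$32,900.00, pre-tax earnings = R$63,378.60.
Degree of combined leverage = contribution ÷ (EBIT − I) = R$181,978.60 ÷ R$63,378.60 = 2.8713.
%ΔEPS = DCL × %ΔSales = 2.8713 × +5.8% = +16.7%.

+16.7%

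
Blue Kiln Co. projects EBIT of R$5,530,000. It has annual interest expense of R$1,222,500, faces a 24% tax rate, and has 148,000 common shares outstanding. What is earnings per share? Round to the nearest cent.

Pre-tax income = R$5,530,000 − R$1,222,500.00 = R$4,307,500.00.
After tax at 24%: net income = R$4,307,500.00 × 0.76 = R$3,273,700.00.
EPS = R$3,273,700.00 ÷ 148,000 = R$22.12.

R$22.12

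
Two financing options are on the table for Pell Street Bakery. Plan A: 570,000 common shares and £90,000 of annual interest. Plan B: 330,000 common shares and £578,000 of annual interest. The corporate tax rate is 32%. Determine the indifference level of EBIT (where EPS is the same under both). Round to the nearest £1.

£1,249,000

At indifference, (EBIT − 90,000)(1 − t)/570,000 = (EBIT − 578,000)(1 − t)/330,000.
The (1 − t) factor cancels: (EBIT − 90,000) × 330,000 = (EBIT − 578,000) × 570,000.
EBIT × (570,000 − 330,000) = 578,000 × 570,000 − 90,000 × 330,000 = 299,760,000,000, so EBIT = 299,760,000,000 ÷ 240,000 = 1,249,000.00.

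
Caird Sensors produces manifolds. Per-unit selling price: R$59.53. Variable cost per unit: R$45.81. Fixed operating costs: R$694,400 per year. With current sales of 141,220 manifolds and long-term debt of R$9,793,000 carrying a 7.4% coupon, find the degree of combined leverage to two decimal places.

Total contribution margin = 141,220 × R$13.72 = R$1,937,538.40.
Subtracting fixed costs: EBIT = R$1,937,538.40 − R$694,400 = R$1,243,138.40. Interest = R$724,682.00, so EBIT − I = R$518,456.40.
DCL = contribution ÷ (EBIT − I) = R$1,937,538.40 ÷ R$518,456.40 = 3.7371.

3.74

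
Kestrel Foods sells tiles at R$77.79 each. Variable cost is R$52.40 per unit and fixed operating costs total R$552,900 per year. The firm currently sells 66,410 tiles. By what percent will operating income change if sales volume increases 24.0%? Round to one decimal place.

Contribution at this volume is 66,410 × R$25.39 = R$1,686,149.90.
Operating income = contribution − fixed costs = R$1,686,149.90 − R$552,900 = R$1,133,249.90.
Degree of operating leverage = R$1,686,149.90 / R$1,133,249.90 = 1.4879.
Operating income changes by 1.4879 × +24.0% = +35.7%.

+35.7%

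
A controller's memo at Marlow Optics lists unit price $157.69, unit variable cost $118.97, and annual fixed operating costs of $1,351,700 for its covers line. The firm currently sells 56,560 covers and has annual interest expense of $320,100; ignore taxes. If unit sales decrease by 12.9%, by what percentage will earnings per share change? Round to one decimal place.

-54.5%

At 56,560 units, contribution = 56,560 × $38.72 = $2,190,003.20.
Operating income = contribution − fixed costs = $2,190,003.20 − $1,351,700 = $838,303.20.
Interest = $320,100.00, so EBIT − I = $518,203.20.
DCL = total CM / (EBIT − I) = $2,190,003.20 / $518,203.20 = 4.2261.
%ΔEPS = DCL × %ΔSales = 4.2261 × -12.9% = -54.5%.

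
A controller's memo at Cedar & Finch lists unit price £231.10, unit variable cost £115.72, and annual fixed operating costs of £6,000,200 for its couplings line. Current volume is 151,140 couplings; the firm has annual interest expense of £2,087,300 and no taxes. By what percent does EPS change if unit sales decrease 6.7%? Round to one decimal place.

-12.5%

Total contribution margin = 151,140 × £115.38 = £17,438,533.20.
EBIT = £17,438,533.20 − £6,000,200 = £11,438,333.20.
Interest = £2,087,300.00, so EBIT − I = £9,351,033.20.
DCL = total CM / (EBIT − I) = £17,438,533.20 / £9,351,033.20 = 1.8649.
%ΔEPS = DCL × %ΔSales = 1.8649 × -6.7% = -12.5%.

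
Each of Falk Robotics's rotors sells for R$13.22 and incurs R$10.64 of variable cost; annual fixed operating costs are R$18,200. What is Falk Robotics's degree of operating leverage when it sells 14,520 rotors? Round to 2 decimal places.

At 14,520 units, contribution = 14,520 × R$2.58 = R$37,461.60.
Subtracting fixed costs: EBIT = R$37,461.60 − R$18,200 = R$19,261.60.
DOL = contribution ÷ EBIT = R$37,461.60 ÷ R$19,261.60 = 1.9449.

1.94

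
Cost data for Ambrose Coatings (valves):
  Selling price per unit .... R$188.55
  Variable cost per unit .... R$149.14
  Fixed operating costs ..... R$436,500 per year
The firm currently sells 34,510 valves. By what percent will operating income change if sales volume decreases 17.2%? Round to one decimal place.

-25.3%

At 34,510 units, contribution = 34,510 × R$39.41 = R$1,360,039.10.
Operating income = contribution − fixed costs = R$1,360,039.10 − R$436,500 = R$923,539.10.
DOL = contribution ÷ EBIT = R$1,360,039.10 ÷ R$923,539.10 = 1.4726.
So EBIT moves 1.4726 × (-17.2%) = -25.3%.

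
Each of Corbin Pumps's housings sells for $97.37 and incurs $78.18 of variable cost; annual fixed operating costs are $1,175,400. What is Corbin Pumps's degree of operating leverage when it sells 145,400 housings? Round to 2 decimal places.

1.73

Total contribution margin = 145,400 × $19.19 = $2,790,226.00.
Subtracting fixed costs: EBIT = $2,790,226.00 − $1,175,400 = $1,614,826.00.
Degree of operating leverage = $2,790,226.00 / $1,614,826.00 = 1.7279.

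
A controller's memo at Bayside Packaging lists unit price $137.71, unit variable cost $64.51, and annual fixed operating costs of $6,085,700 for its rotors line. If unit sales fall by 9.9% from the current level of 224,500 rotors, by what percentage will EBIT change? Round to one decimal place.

Contribution at this volume is 224,500 × $73.20 = $16,433,400.00.
Operating income = contribution − fixed costs = $16,433,400.00 − $6,085,700 = $10,347,700.00.
DOL = contribution ÷ EBIT = $16,433,400.00 ÷ $10,347,700.00 = 1.5881.
So EBIT moves 1.5881 × (-9.9%) = -15.7%.

-15.7%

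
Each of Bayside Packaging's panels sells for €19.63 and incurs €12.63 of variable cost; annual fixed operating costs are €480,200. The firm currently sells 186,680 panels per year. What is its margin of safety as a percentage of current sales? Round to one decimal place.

Contribution margin per unit = €19.63 − €12.63 = €7.00. Break-even units = €480,200 ÷ €7.00 = 68,600.00; break-even revenue = 68,600.00 × €19.63 = €1,346,618.00.
Current sales = 186,680 × €19.63 = €3,664,528.40.
Margin of safety = (€3,664,528.40 − €1,346,618.00) ÷ €3,664,528.40 = 63.3%.

63.3%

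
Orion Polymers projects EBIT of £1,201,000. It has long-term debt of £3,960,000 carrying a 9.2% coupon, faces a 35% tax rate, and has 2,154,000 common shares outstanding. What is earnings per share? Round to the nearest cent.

Interest = £364,320.00, so EBT = £1,201,000 − £364,320.00 = £836,680.00.
After tax at 35%: net income = £836,680.00 × 0.65 = £543,842.00.
Per share: £543,842.00 / 2,154,000 shares = £0.25.

£0.25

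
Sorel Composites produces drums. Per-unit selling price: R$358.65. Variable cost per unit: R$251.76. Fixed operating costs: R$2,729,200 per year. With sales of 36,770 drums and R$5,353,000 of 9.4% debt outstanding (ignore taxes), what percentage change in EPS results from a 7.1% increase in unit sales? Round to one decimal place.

+40.0%

Total contribution margin = 36,770 × R$106.89 = R$3,930,345.30.
Subtracting fixed costs: EBIT = R$3,930,345.30 − R$2,729,200 = R$1,201,145.30.
Interest = R$503,182.00, so EBIT − I = R$697,963.30.
DCL = total CM / (EBIT − I) = R$3,930,345.30 / R$697,963.30 = 5.6312.
%ΔEPS = DCL × %ΔSales = 5.6312 × +7.1% = +40.0%.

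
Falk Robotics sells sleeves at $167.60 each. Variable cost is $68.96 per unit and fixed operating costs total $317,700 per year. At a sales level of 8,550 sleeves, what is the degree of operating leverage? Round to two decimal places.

1.60

Contribution at this volume is 8,550 × $98.64 = $843,372.00.
Subtracting fixed costs: EBIT = $843,372.00 − $317,700 = $525,672.00.
DOL = contribution ÷ EBIT = $843,372.00 ÷ $525,672.00 = 1.6044.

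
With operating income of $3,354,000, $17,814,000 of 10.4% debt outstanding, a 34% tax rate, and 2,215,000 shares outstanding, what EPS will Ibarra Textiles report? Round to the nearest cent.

Pre-tax income = $3,354,000 − $1,852,656.00 = $1,501,344.00.
After tax at 34%: net income = $1,501,344.00 × 0.66 = $990,887.04.
Per share: $990,887.04 / 2,215,000 shares = $0.45.

$0.45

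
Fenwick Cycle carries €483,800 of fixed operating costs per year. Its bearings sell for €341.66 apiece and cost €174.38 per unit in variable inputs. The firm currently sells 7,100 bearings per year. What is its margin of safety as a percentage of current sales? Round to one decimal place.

59.3%

Contribution margin per unit = €341.66 − €174.38 = €167.28. Break-even units = €483,800 ÷ €167.28 = 2,892.16; break-even revenue = 2,892.16 × €341.66 = €988,134.31.
Actual sales revenue = 7,100 × €341.66 = €2,425,786.00.
Margin of safety = (€2,425,786.00 − €988,134.31) ÷ €2,425,786.00 = 59.3%.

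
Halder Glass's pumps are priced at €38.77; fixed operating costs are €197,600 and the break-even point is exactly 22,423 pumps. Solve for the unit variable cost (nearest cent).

At break-even, FC = Q × (P − VC), so P − VC = €197,600 ÷ 22,423 = €8.8124.
Variable cost per unit = €38.77 − €8.8124 = €29.96.

€29.96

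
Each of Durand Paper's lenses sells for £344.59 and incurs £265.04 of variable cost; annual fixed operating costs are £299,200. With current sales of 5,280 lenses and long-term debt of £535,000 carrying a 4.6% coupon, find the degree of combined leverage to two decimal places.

4.37

Total contribution margin = 5,280 × £79.55 = £420,024.00.
Operating income = contribution − fixed costs = £420,024.00 − £299,200 = £120,824.00. Interest = £24,610.00.
DOL = £420,024.00 ÷ £120,824.00 = 3.4763; DFL = £120,824.00 ÷ £96,214.00 = 1.2558.
Combined leverage = 3.4763 × 1.2558 = 4.3655.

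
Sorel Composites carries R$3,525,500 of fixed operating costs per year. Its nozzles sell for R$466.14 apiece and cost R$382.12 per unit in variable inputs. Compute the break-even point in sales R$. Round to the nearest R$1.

Contribution margin per unit = R$466.14 − R$382.12 = R$84.02, a CM ratio of R$84.02 ÷ R$466.14 = 0.1802.
Break-even revenue = fixed costs × price ÷ CM = R$3,525,500 × R$466.14 ÷ R$84.02 = R$19,559,350.

R$19,559,350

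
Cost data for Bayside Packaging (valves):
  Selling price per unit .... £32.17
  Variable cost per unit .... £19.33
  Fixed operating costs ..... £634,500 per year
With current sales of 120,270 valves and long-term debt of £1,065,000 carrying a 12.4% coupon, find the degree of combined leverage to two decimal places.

At 120,270 units, contribution = 120,270 × £12.84 = £1,544,266.80.
EBIT = £1,544,266.80 − £634,500 = £909,766.80. Interest = £132,060.00.
DOL = £1,544,266.80 ÷ £909,766.80 = 1.6974; DFL = £909,766.80 ÷ £777,706.80 = 1.1698.
Combined leverage = 1.6974 × 1.1698 = 1.9856.

1.99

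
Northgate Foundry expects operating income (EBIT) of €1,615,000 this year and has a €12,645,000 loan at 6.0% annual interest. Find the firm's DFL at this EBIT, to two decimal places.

1.89

Annual interest charges come to €758,700.00.
DFL = EBIT ÷ (EBIT − I) = €1,615,000 ÷ (€1,615,000 − €758,700.00) = €1,615,000 ÷ €856,300.00 = 1.8860.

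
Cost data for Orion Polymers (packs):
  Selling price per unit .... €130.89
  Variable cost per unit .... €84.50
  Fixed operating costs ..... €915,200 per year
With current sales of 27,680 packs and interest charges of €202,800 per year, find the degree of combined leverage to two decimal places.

Total contribution margin = 27,680 × €46.39 = €1,284,075.20.
EBIT = €1,284,075.20 − €915,200 = €368,875.20. Interest = €202,800.00, so EBIT − I = €166,075.20.
Degree of total leverage = total CM / (EBIT − interest) = €1,284,075.20 / €166,075.20 = 7.7319.

7.73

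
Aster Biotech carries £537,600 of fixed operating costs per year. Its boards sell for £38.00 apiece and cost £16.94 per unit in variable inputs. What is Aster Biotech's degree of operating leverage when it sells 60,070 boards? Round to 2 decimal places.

1.74

At 60,070 units, contribution = 60,070 × £21.06 = £1,265,074.20.
Subtracting fixed costs: EBIT = £1,265,074.20 − £537,600 = £727,474.20.
So DOL = total CM / EBIT = £1,265,074.20 / £727,474.20 = 1.7390.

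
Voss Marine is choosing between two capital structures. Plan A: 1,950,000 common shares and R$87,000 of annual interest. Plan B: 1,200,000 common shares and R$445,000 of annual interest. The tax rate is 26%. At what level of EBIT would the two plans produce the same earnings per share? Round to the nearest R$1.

R$1,017,800

Set EPS_A = EPS_B: (EBIT − R$87,000)(1 − 0.26) ÷ 1,950,000 = (EBIT − R$445,000)(1 − 0.26) ÷ 1,200,000.
The (1 − t) factor cancels: (EBIT − 87,000) × 1,200,000 = (EBIT − 445,000) × 1,950,000.
EBIT × (1,950,000 − 1,200,000) = 445,000 × 1,950,000 − 87,000 × 1,200,000 = 763,350,000,000, so EBIT = 763,350,000,000 ÷ 750,000 = 1,017,800.00.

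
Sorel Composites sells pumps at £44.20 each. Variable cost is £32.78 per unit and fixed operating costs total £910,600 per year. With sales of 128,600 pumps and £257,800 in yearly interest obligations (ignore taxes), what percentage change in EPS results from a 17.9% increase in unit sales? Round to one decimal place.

+87.6%

At 128,600 units, contribution = 128,600 × £11.42 = £1,468,612.00.
Subtracting fixed costs: EBIT = £1,468,612.00 − £910,600 = £558,012.00.
Interest = £257,800.00, so EBIT − I = £300,212.00.
DCL = total CM / (EBIT − I) = £1,468,612.00 / £300,212.00 = 4.8919.
EPS therefore changes by 4.8919 × (+17.9%) = +87.6%.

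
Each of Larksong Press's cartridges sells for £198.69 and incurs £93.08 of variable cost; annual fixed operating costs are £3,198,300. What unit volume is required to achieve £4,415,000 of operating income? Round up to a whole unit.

Each unit contributes £198.69 − £93.08 = £105.61.
Units = (FC + target) / CM = (£3,198,300 + £4,415,000) / £105.61 = 72,088.82, so 72,089 cartridges.

72,089 cartridges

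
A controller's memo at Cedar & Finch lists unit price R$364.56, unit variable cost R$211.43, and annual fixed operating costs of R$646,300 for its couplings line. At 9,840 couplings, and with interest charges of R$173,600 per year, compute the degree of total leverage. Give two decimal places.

Total contribution margin = 9,840 × R$153.13 = R$1,506,799.20.
Subtracting fixed costs: EBIT = R$1,506,799.20 − R$646,300 = R$860,499.20. Interest = R$173,600.00.
DOL = R$1,506,799.20 ÷ R$860,499.20 = 1.7511; DFL = R$860,499.20 ÷ R$686,899.20 = 1.2527.
DCL = DOL × DFL = 1.7511 × 1.2527 = 2.1936.

2.19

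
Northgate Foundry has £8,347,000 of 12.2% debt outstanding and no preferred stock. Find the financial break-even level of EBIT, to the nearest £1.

£1,018,334

Annual interest = 12.2% × £8,347,000 = £1,018,334.00.
Without preferred stock the financial break-even is simply EBIT = interest = £1,018,334.00.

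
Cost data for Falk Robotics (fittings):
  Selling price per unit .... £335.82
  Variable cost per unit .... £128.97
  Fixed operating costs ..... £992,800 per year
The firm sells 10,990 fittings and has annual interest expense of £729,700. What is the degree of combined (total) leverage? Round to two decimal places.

4.13

At 10,990 units, contribution = 10,990 × £206.85 = £2,273,281.50.
Subtracting fixed costs: EBIT = £2,273,281.50 − £992,800 = £1,280,481.50. Interest = £729,700.00.
DOL = £2,273,281.50 ÷ £1,280,481.50 = 1.7753; DFL = £1,280,481.50 ÷ £550,781.50 = 2.3248.
DCL = DOL × DFL = 1.7753 × 2.3248 = 4.1272.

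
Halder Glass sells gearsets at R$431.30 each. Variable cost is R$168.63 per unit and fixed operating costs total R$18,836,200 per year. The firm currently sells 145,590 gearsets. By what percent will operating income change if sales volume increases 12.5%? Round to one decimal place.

At 145,590 units, contribution = 145,590 × R$262.67 = R$38,242,125.30.
EBIT = R$38,242,125.30 − R$18,836,200 = R$19,405,925.30.
DOL = contribution ÷ EBIT = R$38,242,125.30 ÷ R$19,405,925.30 = 1.9706.
%ΔEBIT = DOL × %ΔSales = 1.9706 × +12.5% = +24.6%.

+24.6%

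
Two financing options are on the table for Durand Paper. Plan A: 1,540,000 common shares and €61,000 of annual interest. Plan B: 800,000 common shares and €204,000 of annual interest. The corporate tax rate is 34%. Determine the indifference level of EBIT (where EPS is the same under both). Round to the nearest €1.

€358,595

Set EPS_A = EPS_B: (EBIT − €61,000)(1 − 0.34) ÷ 1,540,000 = (EBIT − €204,000)(1 − 0.34) ÷ 800,000.
Cancelling (1 − t) and cross-multiplying: 800,000·(EBIT − 61,000) = 1,540,000·(EBIT − 204,000).
EBIT × (1,540,000 − 800,000) = 204,000 × 1,540,000 − 61,000 × 800,000 = 265,360,000,000, so EBIT = 265,360,000,000 ÷ 740,000 = 358,594.59.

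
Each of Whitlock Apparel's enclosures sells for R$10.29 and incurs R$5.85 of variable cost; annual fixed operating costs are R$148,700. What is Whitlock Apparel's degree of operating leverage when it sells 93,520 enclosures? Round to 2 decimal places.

1.56

Total contribution margin = 93,520 × R$4.44 = R$415,228.80.
Subtracting fixed costs: EBIT = R$415,228.80 − R$148,700 = R$266,528.80.
So DOL = total CM / EBIT = R$415,228.80 / R$266,528.80 = 1.5579.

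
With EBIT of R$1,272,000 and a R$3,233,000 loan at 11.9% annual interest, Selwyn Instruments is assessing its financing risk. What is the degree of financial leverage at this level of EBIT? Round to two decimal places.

Interest = R$384,727.00.
Degree of financial leverage = EBIT / (EBIT − interest) = R$1,272,000 / R$887,273.00 = 1.4336.

1.43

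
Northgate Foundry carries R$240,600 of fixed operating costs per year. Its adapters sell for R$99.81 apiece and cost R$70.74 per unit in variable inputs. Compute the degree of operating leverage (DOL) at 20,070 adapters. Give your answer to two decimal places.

Contribution at this volume is 20,070 × R$29.07 = R$583,434.90.
Subtracting fixed costs: EBIT = R$583,434.90 − R$240,600 = R$342,834.90.
DOL = contribution ÷ EBIT = R$583,434.90 ÷ R$342,834.90 = 1.7018.

1.70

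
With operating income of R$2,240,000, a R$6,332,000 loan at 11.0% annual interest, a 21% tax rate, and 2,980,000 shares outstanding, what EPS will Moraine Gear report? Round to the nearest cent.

R$0.41

Interest = R$696,520.00, so EBT = R$2,240,000 − R$696,520.00 = R$1,543,480.00.
Net income = R$1,543,480.00 × (1 − 0.21) = R$1,219,349.20.
EPS = R$1,219,349.20 ÷ 2,980,000 = R$0.41.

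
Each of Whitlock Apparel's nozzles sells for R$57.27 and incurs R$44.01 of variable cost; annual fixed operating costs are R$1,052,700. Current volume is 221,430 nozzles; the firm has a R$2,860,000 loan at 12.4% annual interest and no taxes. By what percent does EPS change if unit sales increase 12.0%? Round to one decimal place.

+23.0%

Contribution at this volume is 221,430 × R$13.26 = R$2,936,161.80.
Subtracting fixed costs: EBIT = R$2,936,161.80 − R$1,052,700 = R$1,883,461.80.
After interest of R$354,640.00, pre-tax earnings = R$1,528,821.80.
DCL = total CM / (EBIT − I) = R$2,936,161.80 / R$1,528,821.80 = 1.9205.
EPS therefore changes by 1.9205 × (+12.0%) = +23.0%.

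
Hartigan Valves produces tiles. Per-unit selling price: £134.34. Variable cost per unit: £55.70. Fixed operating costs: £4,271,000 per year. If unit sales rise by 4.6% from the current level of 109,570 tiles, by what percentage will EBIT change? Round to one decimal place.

+9.1%

At 109,570 units, contribution = 109,570 × £78.64 = £8,616,584.80.
Subtracting fixed costs: EBIT = £8,616,584.80 − £4,271,000 = £4,345,584.80.
Degree of operating leverage = £8,616,584.80 / £4,345,584.80 = 1.9828.
So EBIT moves 1.9828 × (+4.6%) = +9.1%.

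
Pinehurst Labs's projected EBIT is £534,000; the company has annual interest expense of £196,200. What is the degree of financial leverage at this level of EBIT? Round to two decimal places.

1.58

Interest = £196,200.00.
Degree of financial leverage = EBIT / (EBIT − interest) = £534,000 / £337,800.00 = 1.5808.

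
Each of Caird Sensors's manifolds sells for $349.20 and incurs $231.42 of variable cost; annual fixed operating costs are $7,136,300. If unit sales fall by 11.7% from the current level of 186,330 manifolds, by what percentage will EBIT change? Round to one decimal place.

-17.3%

Total contribution margin = 186,330 × $117.78 = $21,945,947.40.
EBIT = $21,945,947.40 − $7,136,300 = $14,809,647.40.
DOL = contribution ÷ EBIT = $21,945,947.40 ÷ $14,809,647.40 = 1.4819.
So EBIT moves 1.4819 × (-11.7%) = -17.3%.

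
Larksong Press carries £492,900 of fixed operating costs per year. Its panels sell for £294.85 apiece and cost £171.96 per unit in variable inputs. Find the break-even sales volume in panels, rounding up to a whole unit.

Unit CM = price − variable cost = £294.85 − £171.96 = £122.89.
Units to break even: £492,900 ÷ £122.89 = 4,010.90, rounded up to 4,011.

4,011 panels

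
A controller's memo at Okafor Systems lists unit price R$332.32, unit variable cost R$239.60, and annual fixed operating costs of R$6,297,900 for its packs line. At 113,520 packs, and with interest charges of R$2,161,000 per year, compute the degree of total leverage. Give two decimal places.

At 113,520 units, contribution = 113,520 × R$92.72 = R$10,525,574.40.
Operating income = contribution − fixed costs = R$10,525,574.40 − R$6,297,900 = R$4,227,674.40. Interest = R$2,161,000.00, so EBIT − I = R$2,066,674.40.
DCL = contribution ÷ (EBIT − I) = R$10,525,574.40 ÷ R$2,066,674.40 = 5.0930.

5.09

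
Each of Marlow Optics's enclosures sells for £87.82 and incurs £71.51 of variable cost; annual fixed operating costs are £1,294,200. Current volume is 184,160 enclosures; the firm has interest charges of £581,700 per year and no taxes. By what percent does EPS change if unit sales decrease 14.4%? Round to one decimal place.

-38.4%

Total contribution margin = 184,160 × £16.31 = £3,003,649.60.
Operating income = contribution − fixed costs = £3,003,649.60 − £1,294,200 = £1,709,449.60.
Interest = £581,700.00, so EBIT − I = £1,127,749.60.
Degree of combined leverage = contribution ÷ (EBIT − I) = £3,003,649.60 ÷ £1,127,749.60 = 2.6634.
%ΔEPS = DCL × %ΔSales = 2.6634 × -14.4% = -38.4%.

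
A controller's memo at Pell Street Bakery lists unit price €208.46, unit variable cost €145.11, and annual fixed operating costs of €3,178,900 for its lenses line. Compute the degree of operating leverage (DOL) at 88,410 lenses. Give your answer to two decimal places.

Contribution at this volume is 88,410 × €63.35 = €5,600,773.50.
Subtracting fixed costs: EBIT = €5,600,773.50 − €3,178,900 = €2,421,873.50.
Degree of operating leverage = €5,600,773.50 / €2,421,873.50 = 2.3126.

2.31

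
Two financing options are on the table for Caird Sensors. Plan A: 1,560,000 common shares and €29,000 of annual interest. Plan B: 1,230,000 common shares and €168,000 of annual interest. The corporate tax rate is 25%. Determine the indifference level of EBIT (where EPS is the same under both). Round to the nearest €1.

€686,091

At indifference, (EBIT − 29,000)(1 − t)/1,560,000 = (EBIT − 168,000)(1 − t)/1,230,000.
The (1 − t) factor cancels: (EBIT − 29,000) × 1,230,000 = (EBIT − 168,000) × 1,560,000.
Solving, EBIT = (168,000·1,560,000 − 29,000·1,230,000) / (1,560,000 − 1,230,000) = 226,410,000,000 / 330,000 = 686,090.91.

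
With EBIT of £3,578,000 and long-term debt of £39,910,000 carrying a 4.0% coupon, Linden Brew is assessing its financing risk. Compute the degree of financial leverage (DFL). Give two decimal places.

Annual interest charges come to £1,596,400.00.
DFL = EBIT ÷ (EBIT − I) = £3,578,000 ÷ (£3,578,000 − £1,596,400.00) = £3,578,000 ÷ £1,981,600.00 = 1.8056.

1.81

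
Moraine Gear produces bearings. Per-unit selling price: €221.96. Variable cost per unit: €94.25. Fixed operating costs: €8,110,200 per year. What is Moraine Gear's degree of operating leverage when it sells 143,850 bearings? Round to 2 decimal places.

1.79

At 143,850 units, contribution = 143,850 × €127.71 = €18,371,083.50.
EBIT = €18,371,083.50 − €8,110,200 = €10,260,883.50.
Degree of operating leverage = €18,371,083.50 / €10,260,883.50 = 1.7904.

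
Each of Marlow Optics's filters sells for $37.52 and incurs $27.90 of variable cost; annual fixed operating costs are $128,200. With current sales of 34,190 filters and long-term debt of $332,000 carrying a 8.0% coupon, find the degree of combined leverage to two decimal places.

Contribution at this volume is 34,190 × $9.62 = $328,907.80.
EBIT = $328,907.80 − $128,200 = $200,707.80. Interest = $26,560.00, so EBIT − I = $174,147.80.
DCL = contribution ÷ (EBIT − I) = $328,907.80 ÷ $174,147.80 = 1.8887.

1.89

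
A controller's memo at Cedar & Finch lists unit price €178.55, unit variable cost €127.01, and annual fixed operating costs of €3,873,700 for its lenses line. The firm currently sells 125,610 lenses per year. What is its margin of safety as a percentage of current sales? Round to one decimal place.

Unit CM = price − variable cost = €178.55 − €127.01 = €51.54. Break-even units = €3,873,700 ÷ €51.54 = 75,159.10; break-even revenue = 75,159.10 × €178.55 = €13,419,657.26.
Current sales = 125,610 × €178.55 = €22,427,665.50.
Margin of safety = (€22,427,665.50 − €13,419,657.26) ÷ €22,427,665.50 = 40.2%.

40.2%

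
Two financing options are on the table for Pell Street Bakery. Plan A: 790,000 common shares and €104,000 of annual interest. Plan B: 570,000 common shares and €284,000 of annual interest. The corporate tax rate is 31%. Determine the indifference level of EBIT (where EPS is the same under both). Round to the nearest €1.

€750,364

At indifference, (EBIT − 104,000)(1 − t)/790,000 = (EBIT − 284,000)(1 − t)/570,000.
Cancelling (1 − t) and cross-multiplying: 570,000·(EBIT − 104,000) = 790,000·(EBIT − 284,000).
EBIT × (790,000 − 570,000) = 284,000 × 790,000 − 104,000 × 570,000 = 165,080,000,000, so EBIT = 165,080,000,000 ÷ 220,000 = 750,363.64.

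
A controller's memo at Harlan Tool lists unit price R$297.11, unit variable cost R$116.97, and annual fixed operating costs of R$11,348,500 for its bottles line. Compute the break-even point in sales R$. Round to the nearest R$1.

R$18,717,402

Contribution margin per unit = R$297.11 − R$116.97 = R$180.14, a CM ratio of R$180.14 ÷ R$297.11 = 0.6063.
Break-even revenue = fixed costs × price ÷ CM = R$11,348,500 × R$297.11 ÷ R$180.14 = R$18,717,402.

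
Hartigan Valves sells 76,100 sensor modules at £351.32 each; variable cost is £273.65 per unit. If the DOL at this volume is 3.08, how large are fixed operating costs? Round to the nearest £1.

£3,991,633

Contribution at this volume is 76,100 × £77.67 = £5,910,687.00.
DOL = contribution / EBIT, so EBIT = £5,910,687.00 / 3.08 = £1,919,054.22.
Fixed costs = CM − EBIT = £5,910,687.00 − £1,919,054.22 = £3,991,633.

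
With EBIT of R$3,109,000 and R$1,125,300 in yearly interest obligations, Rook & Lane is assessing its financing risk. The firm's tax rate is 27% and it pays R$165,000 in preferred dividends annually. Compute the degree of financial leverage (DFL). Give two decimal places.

Interest = R$1,125,300.00.
Preferred dividends grossed up pre-tax: R$165,000 / (1 − 0.27) = R$226,027.40.
DFL = EBIT ÷ [EBIT − I − D_p/(1−t)] = R$3,109,000 ÷ [R$3,109,000 − R$1,125,300.00 − R$226,027.40] = R$3,109,000 ÷ R$1,757,672.60 = 1.7688.

1.77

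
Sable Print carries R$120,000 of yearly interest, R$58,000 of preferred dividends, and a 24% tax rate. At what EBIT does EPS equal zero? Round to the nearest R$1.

Grossing the preferred dividend up to pre-tax terms: R$58,000 / (1 − 0.24) = R$76,315.79.
Financial break-even EBIT = interest + D_p ÷ (1 − t) = R$120,000 + R$76,315.79 = R$196,315.79.

R$196,316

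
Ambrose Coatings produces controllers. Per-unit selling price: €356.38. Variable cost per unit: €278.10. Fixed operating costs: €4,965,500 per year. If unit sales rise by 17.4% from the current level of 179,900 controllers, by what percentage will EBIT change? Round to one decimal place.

+26.9%

Total contribution margin = 179,900 × €78.28 = €14,082,572.00.
EBIT = €14,082,572.00 − €4,965,500 = €9,117,072.00.
So DOL = total CM / EBIT = €14,082,572.00 / €9,117,072.00 = 1.5446.
So EBIT moves 1.5446 × (+17.4%) = +26.9%.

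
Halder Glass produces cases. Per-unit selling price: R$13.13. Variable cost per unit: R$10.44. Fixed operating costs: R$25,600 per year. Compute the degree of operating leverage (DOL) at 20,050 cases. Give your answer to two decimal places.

At 20,050 units, contribution = 20,050 × R$2.69 = R$53,934.50.
EBIT = R$53,934.50 − R$25,600 = R$28,334.50.
DOL = contribution ÷ EBIT = R$53,934.50 ÷ R$28,334.50 = 1.9035.

1.90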